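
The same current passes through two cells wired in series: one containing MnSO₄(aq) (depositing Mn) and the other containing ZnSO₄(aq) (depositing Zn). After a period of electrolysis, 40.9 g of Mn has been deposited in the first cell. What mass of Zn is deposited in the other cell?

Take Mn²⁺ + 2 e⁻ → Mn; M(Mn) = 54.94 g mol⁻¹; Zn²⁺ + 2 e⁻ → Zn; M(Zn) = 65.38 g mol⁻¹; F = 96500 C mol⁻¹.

n(Mn) = 40.9 / 54.94 = 0.7444 mol.
Since Mn²⁺ + 2 e⁻ → Mn, n(e⁻) passed = 2 × 0.7444 = 1.489 mol.
Cells in series carry the same charge, so the same 1.489 mol of electrons passes through cell 2.
Zn²⁺ + 2 e⁻ → Zn, so n(Zn) = 1.489 / 2 = 0.7444 mol.
m(Zn) = 0.7444 × 65.38 = 48.7 g.

48.7 g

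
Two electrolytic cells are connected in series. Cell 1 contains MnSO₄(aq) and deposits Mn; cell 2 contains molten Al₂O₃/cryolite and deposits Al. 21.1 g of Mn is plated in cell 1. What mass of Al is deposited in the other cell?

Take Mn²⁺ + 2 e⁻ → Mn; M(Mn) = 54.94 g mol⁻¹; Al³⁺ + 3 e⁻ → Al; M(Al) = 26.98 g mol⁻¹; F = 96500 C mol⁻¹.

6.91 g

n(Mn) = 21.1 / 54.94 = 0.3841 mol.
Since Mn²⁺ + 2 e⁻ → Mn, n(e⁻) passed = 2 × 0.3841 = 0.7681 mol.
Cells in series carry the same charge, so the same 0.7681 mol of electrons passes through cell 2.
Al³⁺ + 3 e⁻ → Al, so n(Al) = 0.7681 / 3 = 0.2560 mol.
m(Al) = 0.2560 × 26.98 = 6.91 g.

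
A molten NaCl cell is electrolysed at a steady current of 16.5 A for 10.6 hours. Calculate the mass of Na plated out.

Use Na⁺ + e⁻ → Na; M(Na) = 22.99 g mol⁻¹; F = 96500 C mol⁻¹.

150 g

Q = I·t = 16.50 A × 38160 s = 629600 C.
n(e⁻) = Q/F = 629600 / 96500 = 6.525 mol.
Na⁺ + e⁻ → Na, so n(Na) = n(e⁻)/1 = 6.525 mol.
m = n·M = 6.525 × 22.99 = 150 g.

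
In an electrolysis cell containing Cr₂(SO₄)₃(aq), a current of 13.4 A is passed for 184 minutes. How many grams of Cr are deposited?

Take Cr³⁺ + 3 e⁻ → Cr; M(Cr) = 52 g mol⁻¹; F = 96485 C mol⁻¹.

Q = I·t = 13.40 A × 11040 s = 147900 C.
n(e⁻) = Q/F = 147900 / 96485 = 1.533 mol.
Cr³⁺ + 3 e⁻ → Cr, so n(Cr) = n(e⁻)/3 = 0.5111 mol.
m = n·M = 0.5111 × 52 = 26.6 g.

26.6 g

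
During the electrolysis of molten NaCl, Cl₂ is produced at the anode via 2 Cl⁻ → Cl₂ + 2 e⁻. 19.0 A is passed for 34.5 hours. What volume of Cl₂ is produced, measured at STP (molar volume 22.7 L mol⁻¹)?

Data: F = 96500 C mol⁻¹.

278 L

Q = I·t = 19.00 A × 124200 s = 2360000 C.
n(e⁻) = Q/F = 2360000 / 96500 = 24.45 mol.
2 electrons are transferred per Cl₂ molecule, so n(Cl₂) = 24.45 / 2 = 12.23 mol.
V = n × V_m = 12.23 × 22.7 = 278 L.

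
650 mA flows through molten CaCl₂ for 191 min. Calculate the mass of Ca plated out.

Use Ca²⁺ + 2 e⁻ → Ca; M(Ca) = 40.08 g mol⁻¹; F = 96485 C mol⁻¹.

1.55 g

Q = I·t = 0.6500 A × 11460 s = 7449 C.
n(e⁻) = Q/F = 7449 / 96485 = 0.07720 mol.
Ca²⁺ + 2 e⁻ → Ca, so n(Ca) = n(e⁻)/2 = 0.03860 mol.
m = n·M = 0.03860 × 40.08 = 1.55 g.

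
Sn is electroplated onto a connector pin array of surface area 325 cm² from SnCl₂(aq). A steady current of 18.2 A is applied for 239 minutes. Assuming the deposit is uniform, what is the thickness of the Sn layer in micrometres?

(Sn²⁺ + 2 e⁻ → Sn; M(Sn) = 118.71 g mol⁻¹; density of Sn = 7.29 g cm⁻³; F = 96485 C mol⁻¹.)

Q = I·t = 18.20 × 14340 = 261000 C; n(e⁻) = 2.705 mol.
n(Sn) = n(e⁻)/2 = 1.352 mol, so m = 1.352 × 118.71 = 160.6 g.
Volume = m/ρ = 160.6 / 7.29 = 22.02 cm³.
Thickness = V/A = 22.02 / 325 = 0.0678 cm = 678 μm.

678 μm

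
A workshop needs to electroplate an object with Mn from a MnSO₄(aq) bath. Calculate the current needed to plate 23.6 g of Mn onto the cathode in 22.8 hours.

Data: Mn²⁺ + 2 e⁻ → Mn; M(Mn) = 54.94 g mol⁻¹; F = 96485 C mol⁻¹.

1.01 A

n(Mn) = 23.6 / 54.94 = 0.4296 mol.
n(e⁻) = 2 × 0.4296 = 0.8591 mol.
Q = n(e⁻)·F = 0.8591 × 96485 = 82890 C.
I = Q/t = 82890 / 82080 s = 1.01 A.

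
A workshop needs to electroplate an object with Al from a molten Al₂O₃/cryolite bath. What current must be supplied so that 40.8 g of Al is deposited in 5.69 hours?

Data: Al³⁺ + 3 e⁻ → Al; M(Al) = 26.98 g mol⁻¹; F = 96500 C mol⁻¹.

n(Al) = 40.8 / 26.98 = 1.512 mol.
n(e⁻) = 3 × 1.512 = 4.537 mol.
Q = n(e⁻)·F = 4.537 × 96500 = 437800 C.
I = Q/t = 437800 / 20484 s = 21.4 A.

21.4 A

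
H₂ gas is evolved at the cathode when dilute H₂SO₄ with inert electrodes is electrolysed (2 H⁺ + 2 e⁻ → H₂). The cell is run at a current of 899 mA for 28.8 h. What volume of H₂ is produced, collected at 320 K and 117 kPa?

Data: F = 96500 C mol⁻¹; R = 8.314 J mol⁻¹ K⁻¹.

11.0 L

Q = I·t = 0.8990 A × 103680 s = 93210 C.
n(e⁻) = Q/F = 93210 / 96500 = 0.9659 mol.
2 electrons are transferred per H₂ molecule, so n(H₂) = 0.9659 / 2 = 0.4829 mol.
V = nRT/P = (0.4829 × 8.314 × 320) / (117 × 10³ Pa) = 0.0110 m³ = 11.0 L.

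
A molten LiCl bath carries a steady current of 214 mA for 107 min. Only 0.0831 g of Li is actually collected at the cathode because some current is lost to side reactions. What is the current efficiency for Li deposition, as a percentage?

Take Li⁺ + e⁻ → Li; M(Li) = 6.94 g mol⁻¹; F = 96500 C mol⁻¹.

84.1 %

Q = I·t = 0.2140 × 6420.0 = 1374 C; n(e⁻) = 1374/96500 = 0.01424 mol.
Theoretical n(Li) = n(e⁻)/1 = 0.01424 mol, i.e. m_theo = 0.01424 × 6.94 = 0.09881 g.
Efficiency = m_actual / m_theo = 0.0831 / 0.09881 = 84.1 %.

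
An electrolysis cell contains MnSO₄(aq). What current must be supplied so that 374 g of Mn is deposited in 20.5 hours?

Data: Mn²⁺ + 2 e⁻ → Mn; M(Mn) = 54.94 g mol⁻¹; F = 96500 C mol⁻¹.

n(Mn) = 374 / 54.94 = 6.807 mol.
n(e⁻) = 2 × 6.807 = 13.61 mol.
Q = n(e⁻)·F = 13.61 × 96500 = 1314000 C.
I = Q/t = 1314000 / 73800 s = 17.8 A.

17.8 A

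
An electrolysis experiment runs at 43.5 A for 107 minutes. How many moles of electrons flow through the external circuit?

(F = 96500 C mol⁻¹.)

2.89 mol

Q = I·t = 43.50 A × 6420.0 s = 279300 C.
n(e⁻) = Q/F = 279300 / 96500 = 2.89 mol.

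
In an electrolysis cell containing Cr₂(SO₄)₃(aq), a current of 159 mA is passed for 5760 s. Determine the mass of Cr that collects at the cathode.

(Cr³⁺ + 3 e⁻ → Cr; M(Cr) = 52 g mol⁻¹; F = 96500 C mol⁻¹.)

Q = I·t = 0.1590 A × 5760.0 s = 915.8 C.
n(e⁻) = Q/F = 915.8 / 96500 = 0.009491 mol.
Cr³⁺ + 3 e⁻ → Cr, so n(Cr) = n(e⁻)/3 = 0.003164 mol.
m = n·M = 0.003164 × 52 = 0.165 g.

0.165 g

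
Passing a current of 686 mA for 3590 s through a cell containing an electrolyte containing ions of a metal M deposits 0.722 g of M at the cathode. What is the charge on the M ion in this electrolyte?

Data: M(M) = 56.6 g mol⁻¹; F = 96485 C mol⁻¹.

+2

Q = I·t = 0.6860 A × 3590.0 s = 2463 C, so n(e⁻) = 2463/96485 = 0.02552 mol.
n(M) deposited = 0.722 / 56.6 = 0.01276 mol.
Electrons per atom = n(e⁻)/n(M) = 0.02552 / 0.01276 = 2.00 ≈ 2, so the ion is M²⁺.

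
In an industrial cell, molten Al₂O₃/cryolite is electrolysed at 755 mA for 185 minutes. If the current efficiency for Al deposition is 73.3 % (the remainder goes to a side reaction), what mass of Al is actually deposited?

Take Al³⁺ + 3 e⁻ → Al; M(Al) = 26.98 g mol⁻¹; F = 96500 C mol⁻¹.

Q = I·t = 0.7550 × 11100 = 8380 C.
n(e⁻) = 8380/96500 = 0.08684 mol; theoretically n(Al) = 0.08684/3 = 0.02895 mol, m_theo = 0.7810 g.
At 73.3 % efficiency, m_actual = 0.733 × 0.7810 = 0.572 g.

0.572 g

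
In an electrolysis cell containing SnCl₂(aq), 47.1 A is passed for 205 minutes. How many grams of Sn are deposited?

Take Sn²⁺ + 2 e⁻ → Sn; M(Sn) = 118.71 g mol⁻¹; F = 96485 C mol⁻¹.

Q = I·t = 47.10 A × 12300 s = 579300 C.
n(e⁻) = Q/F = 579300 / 96485 = 6.004 mol.
Sn²⁺ + 2 e⁻ → Sn, so n(Sn) = n(e⁻)/2 = 3.002 mol.
m = n·M = 3.002 × 118.71 = 356 g.

356 g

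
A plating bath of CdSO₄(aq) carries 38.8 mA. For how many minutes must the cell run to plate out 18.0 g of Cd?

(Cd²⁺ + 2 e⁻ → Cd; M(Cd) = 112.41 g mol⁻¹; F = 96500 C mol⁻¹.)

n(Cd) = m/M = 18.0 / 112.41 = 0.1601 mol.
Each Cd atom requires 2 electrons, so n(e⁻) = 2 × 0.1601 = 0.3203 mol.
Q = n(e⁻)·F = 0.3203 × 96500 = 30900 C.
t = Q/I = 30900 / 0.03880 A = 796500 s = 13300 min.

13300 min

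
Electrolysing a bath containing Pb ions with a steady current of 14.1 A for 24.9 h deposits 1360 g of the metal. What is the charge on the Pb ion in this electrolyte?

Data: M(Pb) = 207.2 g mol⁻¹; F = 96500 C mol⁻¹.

Q = I·t = 14.10 A × 89640 s = 1264000 C, so n(e⁻) = 1264000/96500 = 13.10 mol.
n(Pb) deposited = 1360 / 207.2 = 6.564 mol.
Electrons per atom = n(e⁻)/n(Pb) = 13.10 / 6.564 = 2.00 ≈ 2, so the ion is Pb²⁺.

+2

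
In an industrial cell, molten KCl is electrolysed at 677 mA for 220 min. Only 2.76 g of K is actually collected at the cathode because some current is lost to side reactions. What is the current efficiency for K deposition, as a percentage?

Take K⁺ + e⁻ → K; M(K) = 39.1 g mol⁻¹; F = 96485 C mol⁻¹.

76.2 %

Q = I·t = 0.6770 × 13200 = 8936 C; n(e⁻) = 8936/96485 = 0.09262 mol.
Theoretical n(K) = n(e⁻)/1 = 0.09262 mol, i.e. m_theo = 0.09262 × 39.1 = 3.621 g.
Efficiency = m_actual / m_theo = 2.76 / 3.621 = 76.2 %.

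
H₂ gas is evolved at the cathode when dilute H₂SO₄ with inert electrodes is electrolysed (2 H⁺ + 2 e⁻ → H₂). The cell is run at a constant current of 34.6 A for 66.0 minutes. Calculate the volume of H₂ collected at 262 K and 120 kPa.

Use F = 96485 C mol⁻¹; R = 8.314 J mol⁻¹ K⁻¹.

Q = I·t = 34.60 A × 3960.0 s = 137000 C.
n(e⁻) = Q/F = 137000 / 96485 = 1.420 mol.
2 electrons are transferred per H₂ molecule, so n(H₂) = 1.420 / 2 = 0.7100 mol.
V = nRT/P = (0.7100 × 8.314 × 262) / (120 × 10³ Pa) = 0.0129 m³ = 12.9 L.

12.9 L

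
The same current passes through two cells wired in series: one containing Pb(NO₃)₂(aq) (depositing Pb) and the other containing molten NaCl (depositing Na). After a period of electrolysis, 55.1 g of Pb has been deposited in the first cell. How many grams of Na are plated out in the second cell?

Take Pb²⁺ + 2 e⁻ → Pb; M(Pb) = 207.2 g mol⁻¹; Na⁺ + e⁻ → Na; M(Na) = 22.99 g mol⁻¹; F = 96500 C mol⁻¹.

12.2 g

n(Pb) = 55.1 / 207.2 = 0.2659 mol.
Since Pb²⁺ + 2 e⁻ → Pb, n(e⁻) passed = 2 × 0.2659 = 0.5319 mol.
Cells in series carry the same charge, so the same 0.5319 mol of electrons passes through cell 2.
Na⁺ + e⁻ → Na, so n(Na) = 0.5319 / 1 = 0.5319 mol.
m(Na) = 0.5319 × 22.99 = 12.2 g.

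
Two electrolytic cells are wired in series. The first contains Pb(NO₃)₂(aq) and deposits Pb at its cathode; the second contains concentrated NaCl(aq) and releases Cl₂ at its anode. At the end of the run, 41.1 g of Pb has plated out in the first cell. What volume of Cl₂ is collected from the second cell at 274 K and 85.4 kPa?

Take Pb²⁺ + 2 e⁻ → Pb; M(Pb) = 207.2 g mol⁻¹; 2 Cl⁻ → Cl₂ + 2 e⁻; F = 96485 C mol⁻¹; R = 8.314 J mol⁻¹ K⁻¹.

5.29 L

n(Pb) = 41.1 / 207.2 = 0.1984 mol, so n(e⁻) = 2 × 0.1984 = 0.3967 mol.
The cells are in series, so the same 0.3967 mol of electrons passes through the second cell.
2 Cl⁻ → Cl₂ + 2 e⁻ — 2 mol e⁻ per mol Cl₂, so n(Cl₂) = 0.3967/2 = 0.1984 mol.
V = nRT/P = (0.1984 × 8.314 × 274) / (85.4 × 10³) = 0.00529 m³ = 5.29 L.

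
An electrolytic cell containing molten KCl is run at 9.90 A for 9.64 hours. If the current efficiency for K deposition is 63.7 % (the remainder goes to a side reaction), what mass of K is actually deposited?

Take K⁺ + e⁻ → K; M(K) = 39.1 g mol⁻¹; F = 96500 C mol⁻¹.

88.7 g

Q = I·t = 9.900 × 34704 = 343600 C.
n(e⁻) = 343600/96500 = 3.560 mol; theoretically n(K) = 3.560/1 = 3.560 mol, m_theo = 139.2 g.
At 63.7 % efficiency, m_actual = 0.637 × 139.2 = 88.7 g.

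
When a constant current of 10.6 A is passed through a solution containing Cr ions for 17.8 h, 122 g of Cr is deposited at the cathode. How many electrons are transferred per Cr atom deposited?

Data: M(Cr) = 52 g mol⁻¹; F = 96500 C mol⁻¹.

3

Q = I·t = 10.60 A × 64080 s = 679200 C, so n(e⁻) = 679200/96500 = 7.039 mol.
n(Cr) deposited = 122 / 52 = 2.346 mol.
Electrons per atom = n(e⁻)/n(Cr) = 7.039 / 2.346 = 3.00 ≈ 3, so the ion is Cr³⁺.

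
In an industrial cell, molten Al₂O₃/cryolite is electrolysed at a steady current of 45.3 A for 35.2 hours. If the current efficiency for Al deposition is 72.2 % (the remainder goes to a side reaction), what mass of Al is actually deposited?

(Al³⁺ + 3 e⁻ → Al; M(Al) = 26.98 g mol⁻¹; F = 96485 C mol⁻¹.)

Q = I·t = 45.30 × 126720 = 5740000 C.
n(e⁻) = 5740000/96485 = 59.50 mol; theoretically n(Al) = 59.50/3 = 19.83 mol, m_theo = 535.1 g.
At 72.2 % efficiency, m_actual = 0.722 × 535.1 = 386 g.

386 g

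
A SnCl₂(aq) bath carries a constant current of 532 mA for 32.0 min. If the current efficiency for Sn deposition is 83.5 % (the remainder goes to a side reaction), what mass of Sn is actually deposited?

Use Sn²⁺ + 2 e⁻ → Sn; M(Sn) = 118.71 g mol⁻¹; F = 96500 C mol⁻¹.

Q = I·t = 0.5320 × 1920.0 = 1021 C.
n(e⁻) = 1021/96500 = 0.01058 mol; theoretically n(Sn) = 0.01058/2 = 0.005292 mol, m_theo = 0.6283 g.
At 83.5 % efficiency, m_actual = 0.835 × 0.6283 = 0.525 g.

0.525 g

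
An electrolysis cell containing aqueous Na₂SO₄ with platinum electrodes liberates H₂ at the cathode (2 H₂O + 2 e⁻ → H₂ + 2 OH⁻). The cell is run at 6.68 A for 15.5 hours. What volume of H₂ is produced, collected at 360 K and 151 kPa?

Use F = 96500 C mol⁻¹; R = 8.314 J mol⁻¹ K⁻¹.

38.3 L

Q = I·t = 6.680 A × 55800 s = 372700 C.
n(e⁻) = Q/F = 372700 / 96500 = 3.863 mol.
2 electrons are transferred per H₂ molecule, so n(H₂) = 3.863 / 2 = 1.931 mol.
V = nRT/P = (1.931 × 8.314 × 360) / (151 × 10³ Pa) = 0.0383 m³ = 38.3 L.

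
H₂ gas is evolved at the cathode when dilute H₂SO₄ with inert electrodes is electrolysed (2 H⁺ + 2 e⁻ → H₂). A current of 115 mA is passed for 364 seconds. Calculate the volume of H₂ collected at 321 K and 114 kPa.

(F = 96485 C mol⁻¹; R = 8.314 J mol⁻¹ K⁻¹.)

0.00508 L

Q = I·t = 0.1150 A × 364.00 s = 41.86 C.
n(e⁻) = Q/F = 41.86 / 96485 = 0.0004338 mol.
2 electrons are transferred per H₂ molecule, so n(H₂) = 0.0004338 / 2 = 0.0002169 mol.
V = nRT/P = (0.0002169 × 8.314 × 321) / (114 × 10³ Pa) = 5.08 × 10⁻⁶ m³ = 0.00508 L.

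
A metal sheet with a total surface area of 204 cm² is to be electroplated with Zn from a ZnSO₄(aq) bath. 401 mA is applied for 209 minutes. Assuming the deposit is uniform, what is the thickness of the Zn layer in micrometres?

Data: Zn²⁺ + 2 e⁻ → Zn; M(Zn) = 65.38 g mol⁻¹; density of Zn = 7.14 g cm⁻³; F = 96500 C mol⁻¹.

11.7 μm

Q = I·t = 0.4010 × 12540 = 5029 C; n(e⁻) = 0.05211 mol.
n(Zn) = n(e⁻)/2 = 0.02605 mol, so m = 0.02605 × 65.38 = 1.703 g.
Volume = m/ρ = 1.703 / 7.14 = 0.2386 cm³.
Thickness = V/A = 0.2386 / 204 = 0.00117 cm = 11.7 μm.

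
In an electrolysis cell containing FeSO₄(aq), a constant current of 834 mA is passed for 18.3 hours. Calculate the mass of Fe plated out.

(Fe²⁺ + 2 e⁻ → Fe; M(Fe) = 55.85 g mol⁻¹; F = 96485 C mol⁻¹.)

Q = I·t = 0.8340 A × 65880 s = 54940 C.
n(e⁻) = Q/F = 54940 / 96485 = 0.5695 mol.
Fe²⁺ + 2 e⁻ → Fe, so n(Fe) = n(e⁻)/2 = 0.2847 mol.
m = n·M = 0.2847 × 55.85 = 15.9 g.

15.9 g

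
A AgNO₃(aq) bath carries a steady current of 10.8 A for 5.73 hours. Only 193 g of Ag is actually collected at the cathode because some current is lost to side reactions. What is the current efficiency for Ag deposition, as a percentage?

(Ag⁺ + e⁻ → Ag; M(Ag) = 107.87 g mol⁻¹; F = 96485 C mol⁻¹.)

77.5 %

Q = I·t = 10.80 × 20628 = 222800 C; n(e⁻) = 222800/96485 = 2.309 mol.
Theoretical n(Ag) = n(e⁻)/1 = 2.309 mol, i.e. m_theo = 2.309 × 107.87 = 249.1 g.
Efficiency = m_actual / m_theo = 193 / 249.1 = 77.5 %.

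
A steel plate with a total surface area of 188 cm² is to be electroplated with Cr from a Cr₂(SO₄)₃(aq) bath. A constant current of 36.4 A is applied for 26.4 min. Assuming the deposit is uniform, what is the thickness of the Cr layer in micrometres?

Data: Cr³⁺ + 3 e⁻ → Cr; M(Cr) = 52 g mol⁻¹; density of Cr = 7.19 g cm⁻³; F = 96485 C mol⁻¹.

76.6 μm

Q = I·t = 36.40 × 1584.0 = 57660 C; n(e⁻) = 0.5976 mol.
n(Cr) = n(e⁻)/3 = 0.1992 mol, so m = 0.1992 × 52 = 10.36 g.
Volume = m/ρ = 10.36 / 7.19 = 1.441 cm³.
Thickness = V/A = 1.441 / 188 = 0.00766 cm = 76.6 μm.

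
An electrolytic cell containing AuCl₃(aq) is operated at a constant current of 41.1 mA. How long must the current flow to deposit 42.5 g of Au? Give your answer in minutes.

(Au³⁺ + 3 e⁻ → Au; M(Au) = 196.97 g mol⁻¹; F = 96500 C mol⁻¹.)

25300 min

n(Au) = m/M = 42.5 / 196.97 = 0.2158 mol.
Each Au atom requires 3 electrons, so n(e⁻) = 3 × 0.2158 = 0.6473 mol.
Q = n(e⁻)·F = 0.6473 × 96500 = 62470 C.
t = Q/I = 62470 / 0.04110 A = 1520000 s = 25300 min.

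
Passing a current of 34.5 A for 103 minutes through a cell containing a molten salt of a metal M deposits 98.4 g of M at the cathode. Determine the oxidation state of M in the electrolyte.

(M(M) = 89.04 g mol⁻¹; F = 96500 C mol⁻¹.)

Q = I·t = 34.50 A × 6180.0 s = 213200 C, so n(e⁻) = 213200/96500 = 2.209 mol.
n(M) deposited = 98.4 / 89.04 = 1.105 mol.
Electrons per atom = n(e⁻)/n(M) = 2.209 / 1.105 = 2.00 ≈ 2, so the ion is M²⁺.

+2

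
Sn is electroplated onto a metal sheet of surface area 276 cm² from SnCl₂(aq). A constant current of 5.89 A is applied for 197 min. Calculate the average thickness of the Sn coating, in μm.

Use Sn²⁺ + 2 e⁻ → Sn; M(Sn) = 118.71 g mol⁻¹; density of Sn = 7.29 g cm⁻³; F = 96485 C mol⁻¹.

213 μm

Q = I·t = 5.890 × 11820 = 69620 C; n(e⁻) = 0.7216 mol.
n(Sn) = n(e⁻)/2 = 0.3608 mol, so m = 0.3608 × 118.71 = 42.83 g.
Volume = m/ρ = 42.83 / 7.29 = 5.875 cm³.
Thickness = V/A = 5.875 / 276 = 0.0213 cm = 213 μm.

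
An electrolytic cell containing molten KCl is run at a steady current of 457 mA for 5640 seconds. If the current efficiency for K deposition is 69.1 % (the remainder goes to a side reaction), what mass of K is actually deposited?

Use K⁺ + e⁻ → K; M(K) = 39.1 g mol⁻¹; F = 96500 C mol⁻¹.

0.722 g

Q = I·t = 0.4570 × 5640.0 = 2577 C.
n(e⁻) = 2577/96500 = 0.02671 mol; theoretically n(K) = 0.02671/1 = 0.02671 mol, m_theo = 1.044 g.
At 69.1 % efficiency, m_actual = 0.691 × 1.044 = 0.722 g.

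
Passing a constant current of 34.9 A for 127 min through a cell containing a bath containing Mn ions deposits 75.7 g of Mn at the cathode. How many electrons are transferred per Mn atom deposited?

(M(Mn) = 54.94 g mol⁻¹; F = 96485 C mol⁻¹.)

Q = I·t = 34.90 A × 7620.0 s = 265900 C, so n(e⁻) = 265900/96485 = 2.756 mol.
n(Mn) deposited = 75.7 / 54.94 = 1.378 mol.
Electrons per atom = n(e⁻)/n(Mn) = 2.756 / 1.378 = 2.00 ≈ 2, so the ion is Mn²⁺.

2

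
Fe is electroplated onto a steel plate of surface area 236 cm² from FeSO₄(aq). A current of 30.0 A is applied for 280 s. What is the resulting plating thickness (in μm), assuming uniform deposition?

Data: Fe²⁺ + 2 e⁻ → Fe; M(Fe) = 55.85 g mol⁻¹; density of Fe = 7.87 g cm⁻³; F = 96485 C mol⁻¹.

Q = I·t = 30.00 × 280.00 = 8400 C; n(e⁻) = 0.08706 mol.
n(Fe) = n(e⁻)/2 = 0.04353 mol, so m = 0.04353 × 55.85 = 2.431 g.
Volume = m/ρ = 2.431 / 7.87 = 0.3089 cm³.
Thickness = V/A = 0.3089 / 236 = 0.00131 cm = 13.1 μm.

13.1 μm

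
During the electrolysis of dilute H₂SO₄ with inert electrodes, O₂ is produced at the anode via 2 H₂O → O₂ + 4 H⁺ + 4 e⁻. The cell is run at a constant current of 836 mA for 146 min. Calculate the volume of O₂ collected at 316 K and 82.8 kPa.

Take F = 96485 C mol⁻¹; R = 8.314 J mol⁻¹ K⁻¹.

0.602 L

Q = I·t = 0.8360 A × 8760.0 s = 7323 C.
n(e⁻) = Q/F = 7323 / 96485 = 0.07590 mol.
4 electrons are transferred per O₂ molecule, so n(O₂) = 0.07590 / 4 = 0.01898 mol.
V = nRT/P = (0.01898 × 8.314 × 316) / (82.8 × 10³ Pa) = 6.02 × 10⁻⁴ m³ = 0.602 L.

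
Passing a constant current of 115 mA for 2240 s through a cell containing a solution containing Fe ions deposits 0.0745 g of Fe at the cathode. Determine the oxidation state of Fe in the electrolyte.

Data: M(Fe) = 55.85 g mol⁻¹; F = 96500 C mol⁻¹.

Q = I·t = 0.1150 A × 2240.0 s = 257.6 C, so n(e⁻) = 257.6/96500 = 0.002669 mol.
n(Fe) deposited = 0.0745 / 55.85 = 0.001334 mol.
Electrons per atom = n(e⁻)/n(Fe) = 0.002669 / 0.001334 = 2.00 ≈ 2, so the ion is Fe²⁺.

+2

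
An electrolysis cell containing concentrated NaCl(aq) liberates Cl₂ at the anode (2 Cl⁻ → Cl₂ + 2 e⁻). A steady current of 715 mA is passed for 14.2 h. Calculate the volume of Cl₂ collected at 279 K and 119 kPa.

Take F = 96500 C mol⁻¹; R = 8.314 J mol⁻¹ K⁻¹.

3.69 L

Q = I·t = 0.7150 A × 51120 s = 36550 C.
n(e⁻) = Q/F = 36550 / 96500 = 0.3788 mol.
2 electrons are transferred per Cl₂ molecule, so n(Cl₂) = 0.3788 / 2 = 0.1894 mol.
V = nRT/P = (0.1894 × 8.314 × 279) / (119 × 10³ Pa) = 0.00369 m³ = 3.69 L.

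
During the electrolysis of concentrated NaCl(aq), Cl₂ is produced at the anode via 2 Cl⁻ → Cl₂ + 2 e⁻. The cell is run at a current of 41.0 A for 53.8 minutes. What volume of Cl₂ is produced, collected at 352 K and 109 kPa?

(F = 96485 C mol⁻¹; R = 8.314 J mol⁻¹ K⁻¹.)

Q = I·t = 41.00 A × 3228.0 s = 132300 C.
n(e⁻) = Q/F = 132300 / 96485 = 1.372 mol.
2 electrons are transferred per Cl₂ molecule, so n(Cl₂) = 1.372 / 2 = 0.6858 mol.
V = nRT/P = (0.6858 × 8.314 × 352) / (109 × 10³ Pa) = 0.0184 m³ = 18.4 L.

18.4 L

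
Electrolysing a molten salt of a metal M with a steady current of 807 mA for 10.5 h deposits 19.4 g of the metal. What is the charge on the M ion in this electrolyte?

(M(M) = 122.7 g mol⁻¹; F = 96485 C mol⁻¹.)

+2

Q = I·t = 0.8070 A × 37800 s = 30500 C, so n(e⁻) = 30500/96485 = 0.3162 mol.
n(M) deposited = 19.4 / 122.7 = 0.1581 mol.
Electrons per atom = n(e⁻)/n(M) = 0.3162 / 0.1581 = 2.00 ≈ 2, so the ion is M²⁺.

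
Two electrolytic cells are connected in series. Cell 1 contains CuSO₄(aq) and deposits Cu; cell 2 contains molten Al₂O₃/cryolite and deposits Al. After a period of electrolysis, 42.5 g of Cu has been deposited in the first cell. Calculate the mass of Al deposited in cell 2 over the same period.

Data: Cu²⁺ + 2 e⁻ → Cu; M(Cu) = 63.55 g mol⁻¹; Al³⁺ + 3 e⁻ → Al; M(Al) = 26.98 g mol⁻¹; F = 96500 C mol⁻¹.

12.0 g

n(Cu) = 42.5 / 63.55 = 0.6688 mol.
Since Cu²⁺ + 2 e⁻ → Cu, n(e⁻) passed = 2 × 0.6688 = 1.338 mol.
Cells in series carry the same charge, so the same 1.338 mol of electrons passes through cell 2.
Al³⁺ + 3 e⁻ → Al, so n(Al) = 1.338 / 3 = 0.4458 mol.
m(Al) = 0.4458 × 26.98 = 12.0 g.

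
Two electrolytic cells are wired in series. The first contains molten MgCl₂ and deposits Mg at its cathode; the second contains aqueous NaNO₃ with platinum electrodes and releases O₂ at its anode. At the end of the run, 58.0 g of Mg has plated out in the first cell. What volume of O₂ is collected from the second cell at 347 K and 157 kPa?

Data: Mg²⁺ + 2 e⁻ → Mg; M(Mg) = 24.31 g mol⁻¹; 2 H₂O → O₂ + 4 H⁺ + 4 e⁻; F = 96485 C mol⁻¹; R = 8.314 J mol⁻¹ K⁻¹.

n(Mg) = 58.0 / 24.31 = 2.386 mol, so n(e⁻) = 2 × 2.386 = 4.772 mol.
The cells are in series, so the same 4.772 mol of electrons passes through the second cell.
2 H₂O → O₂ + 4 H⁺ + 4 e⁻ — 4 mol e⁻ per mol O₂, so n(O₂) = 4.772/4 = 1.193 mol.
V = nRT/P = (1.193 × 8.314 × 347) / (157 × 10³) = 0.0219 m³ = 21.9 L.

21.9 L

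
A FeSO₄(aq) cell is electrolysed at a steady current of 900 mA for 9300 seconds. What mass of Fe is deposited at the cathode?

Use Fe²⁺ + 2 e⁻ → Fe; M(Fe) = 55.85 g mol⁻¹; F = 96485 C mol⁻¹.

2.42 g

Q = I·t = 0.9000 A × 9300.0 s = 8370 C.
n(e⁻) = Q/F = 8370 / 96485 = 0.08675 mol.
Fe²⁺ + 2 e⁻ → Fe, so n(Fe) = n(e⁻)/2 = 0.04337 mol.
m = n·M = 0.04337 × 55.85 = 2.42 g.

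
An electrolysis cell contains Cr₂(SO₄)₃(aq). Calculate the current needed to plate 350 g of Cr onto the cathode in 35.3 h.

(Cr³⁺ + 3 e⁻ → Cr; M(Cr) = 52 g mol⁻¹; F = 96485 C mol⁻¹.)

n(Cr) = 350 / 52 = 6.731 mol.
n(e⁻) = 3 × 6.731 = 20.19 mol.
Q = n(e⁻)·F = 20.19 × 96485 = 1948000 C.
I = Q/t = 1948000 / 127080 s = 15.3 A.

15.3 A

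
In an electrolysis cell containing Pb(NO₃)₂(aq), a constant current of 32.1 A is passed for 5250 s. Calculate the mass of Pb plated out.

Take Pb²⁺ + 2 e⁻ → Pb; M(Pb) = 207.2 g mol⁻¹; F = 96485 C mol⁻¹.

181 g

Q = I·t = 32.10 A × 5250.0 s = 168500 C.
n(e⁻) = Q/F = 168500 / 96485 = 1.747 mol.
Pb²⁺ + 2 e⁻ → Pb, so n(Pb) = n(e⁻)/2 = 0.8733 mol.
m = n·M = 0.8733 × 207.2 = 181 g.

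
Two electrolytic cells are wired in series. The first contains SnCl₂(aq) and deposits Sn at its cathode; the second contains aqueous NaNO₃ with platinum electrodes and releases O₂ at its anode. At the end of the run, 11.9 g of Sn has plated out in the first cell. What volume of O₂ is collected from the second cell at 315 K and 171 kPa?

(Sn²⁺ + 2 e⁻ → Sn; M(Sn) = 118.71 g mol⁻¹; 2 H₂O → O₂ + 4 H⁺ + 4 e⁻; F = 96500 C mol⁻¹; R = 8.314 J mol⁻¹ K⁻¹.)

n(Sn) = 11.9 / 118.71 = 0.1002 mol, so n(e⁻) = 2 × 0.1002 = 0.2005 mol.
The cells are in series, so the same 0.2005 mol of electrons passes through the second cell.
2 H₂O → O₂ + 4 H⁺ + 4 e⁻ — 4 mol e⁻ per mol O₂, so n(O₂) = 0.2005/4 = 0.05012 mol.
V = nRT/P = (0.05012 × 8.314 × 315) / (171 × 10³) = 7.68 × 10⁻⁴ m³ = 0.768 L.

0.768 L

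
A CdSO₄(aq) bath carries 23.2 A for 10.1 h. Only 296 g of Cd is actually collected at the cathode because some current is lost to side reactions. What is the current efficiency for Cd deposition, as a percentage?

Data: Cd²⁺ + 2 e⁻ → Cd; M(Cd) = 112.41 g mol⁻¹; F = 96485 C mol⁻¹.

Q = I·t = 23.20 × 36360 = 843600 C; n(e⁻) = 843600/96485 = 8.743 mol.
Theoretical n(Cd) = n(e⁻)/2 = 4.371 mol, i.e. m_theo = 4.371 × 112.41 = 491.4 g.
Efficiency = m_actual / m_theo = 296 / 491.4 = 60.2 %.

60.2 %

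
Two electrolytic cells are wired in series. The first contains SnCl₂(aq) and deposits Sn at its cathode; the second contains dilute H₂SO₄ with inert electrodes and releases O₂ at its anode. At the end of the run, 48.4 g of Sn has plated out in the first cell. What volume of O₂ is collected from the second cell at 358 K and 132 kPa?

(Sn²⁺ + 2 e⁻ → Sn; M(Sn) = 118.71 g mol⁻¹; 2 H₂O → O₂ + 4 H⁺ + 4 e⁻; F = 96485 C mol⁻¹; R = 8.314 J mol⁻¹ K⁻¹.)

n(Sn) = 48.4 / 118.71 = 0.4077 mol, so n(e⁻) = 2 × 0.4077 = 0.8154 mol.
The cells are in series, so the same 0.8154 mol of electrons passes through the second cell.
2 H₂O → O₂ + 4 H⁺ + 4 e⁻ — 4 mol e⁻ per mol O₂, so n(O₂) = 0.8154/4 = 0.2039 mol.
V = nRT/P = (0.2039 × 8.314 × 358) / (132 × 10³) = 0.00460 m³ = 4.60 L.

4.60 L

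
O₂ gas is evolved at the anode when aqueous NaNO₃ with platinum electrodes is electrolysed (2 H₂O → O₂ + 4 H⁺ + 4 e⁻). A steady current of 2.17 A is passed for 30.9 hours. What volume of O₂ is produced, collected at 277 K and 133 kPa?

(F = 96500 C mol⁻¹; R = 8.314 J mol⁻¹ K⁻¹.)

10.8 L

Q = I·t = 2.170 A × 111240 s = 241400 C.
n(e⁻) = Q/F = 241400 / 96500 = 2.501 mol.
4 electrons are transferred per O₂ molecule, so n(O₂) = 2.501 / 4 = 0.6254 mol.
V = nRT/P = (0.6254 × 8.314 × 277) / (133 × 10³ Pa) = 0.0108 m³ = 10.8 L.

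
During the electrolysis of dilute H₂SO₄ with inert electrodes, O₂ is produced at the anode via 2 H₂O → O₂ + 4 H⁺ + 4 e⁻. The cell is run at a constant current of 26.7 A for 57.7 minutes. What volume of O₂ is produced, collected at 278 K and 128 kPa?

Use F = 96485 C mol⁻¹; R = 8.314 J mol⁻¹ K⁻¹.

Q = I·t = 26.70 A × 3462.0 s = 92440 C.
n(e⁻) = Q/F = 92440 / 96485 = 0.9580 mol.
4 electrons are transferred per O₂ molecule, so n(O₂) = 0.9580 / 4 = 0.2395 mol.
V = nRT/P = (0.2395 × 8.314 × 278) / (128 × 10³ Pa) = 0.00432 m³ = 4.32 L.

4.32 L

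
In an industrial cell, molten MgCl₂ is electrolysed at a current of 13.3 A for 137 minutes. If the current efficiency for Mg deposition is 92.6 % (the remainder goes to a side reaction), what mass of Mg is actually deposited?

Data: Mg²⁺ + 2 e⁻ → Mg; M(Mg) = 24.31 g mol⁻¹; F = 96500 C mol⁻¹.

Q = I·t = 13.30 × 8220.0 = 109300 C.
n(e⁻) = 109300/96500 = 1.133 mol; theoretically n(Mg) = 1.133/2 = 0.5665 mol, m_theo = 13.77 g.
At 92.6 % efficiency, m_actual = 0.926 × 13.77 = 12.8 g.

12.8 g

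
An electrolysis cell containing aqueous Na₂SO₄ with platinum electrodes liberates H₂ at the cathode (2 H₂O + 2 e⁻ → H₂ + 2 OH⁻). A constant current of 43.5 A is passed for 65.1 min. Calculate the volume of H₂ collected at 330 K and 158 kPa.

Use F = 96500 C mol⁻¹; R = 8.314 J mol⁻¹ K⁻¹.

15.3 L

Q = I·t = 43.50 A × 3906.0 s = 169900 C.
n(e⁻) = Q/F = 169900 / 96500 = 1.761 mol.
2 electrons are transferred per H₂ molecule, so n(H₂) = 1.761 / 2 = 0.8804 mol.
V = nRT/P = (0.8804 × 8.314 × 330) / (158 × 10³ Pa) = 0.0153 m³ = 15.3 L.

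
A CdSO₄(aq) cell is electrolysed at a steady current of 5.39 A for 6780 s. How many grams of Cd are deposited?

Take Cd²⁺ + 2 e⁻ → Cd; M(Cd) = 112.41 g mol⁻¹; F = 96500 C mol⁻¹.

Q = I·t = 5.390 A × 6780.0 s = 36540 C.
n(e⁻) = Q/F = 36540 / 96500 = 0.3787 mol.
Cd²⁺ + 2 e⁻ → Cd, so n(Cd) = n(e⁻)/2 = 0.1893 mol.
m = n·M = 0.1893 × 112.41 = 21.3 g.

21.3 g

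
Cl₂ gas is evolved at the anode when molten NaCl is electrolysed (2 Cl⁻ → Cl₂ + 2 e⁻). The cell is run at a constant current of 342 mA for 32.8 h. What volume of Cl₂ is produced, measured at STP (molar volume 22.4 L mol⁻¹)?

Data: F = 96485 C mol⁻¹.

Q = I·t = 0.3420 A × 118080 s = 40380 C.
n(e⁻) = Q/F = 40380 / 96485 = 0.4185 mol.
2 electrons are transferred per Cl₂ molecule, so n(Cl₂) = 0.4185 / 2 = 0.2093 mol.
V = n × V_m = 0.2093 × 22.4 = 4.69 L.

4.69 L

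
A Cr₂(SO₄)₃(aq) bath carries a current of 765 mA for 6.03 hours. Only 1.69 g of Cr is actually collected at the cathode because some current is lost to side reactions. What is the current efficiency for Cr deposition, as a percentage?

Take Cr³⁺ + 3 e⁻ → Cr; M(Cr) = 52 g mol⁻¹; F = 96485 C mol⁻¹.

56.6 %

Q = I·t = 0.7650 × 21708 = 16610 C; n(e⁻) = 16610/96485 = 0.1721 mol.
Theoretical n(Cr) = n(e⁻)/3 = 0.05737 mol, i.e. m_theo = 0.05737 × 52 = 2.983 g.
Efficiency = m_actual / m_theo = 1.69 / 2.983 = 56.6 %.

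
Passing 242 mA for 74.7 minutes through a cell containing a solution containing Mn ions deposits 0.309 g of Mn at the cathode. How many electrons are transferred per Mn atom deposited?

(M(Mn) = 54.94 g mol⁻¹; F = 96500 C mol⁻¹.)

2

Q = I·t = 0.2420 A × 4482.0 s = 1085 C, so n(e⁻) = 1085/96500 = 0.01124 mol.
n(Mn) deposited = 0.309 / 54.94 = 0.005624 mol.
Electrons per atom = n(e⁻)/n(Mn) = 0.01124 / 0.005624 = 2.00 ≈ 2, so the ion is Mn²⁺.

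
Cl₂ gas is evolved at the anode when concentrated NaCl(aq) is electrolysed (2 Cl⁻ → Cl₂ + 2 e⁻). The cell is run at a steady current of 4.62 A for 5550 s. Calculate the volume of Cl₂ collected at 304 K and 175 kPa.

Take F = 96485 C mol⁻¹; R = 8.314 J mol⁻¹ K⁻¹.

1.92 L

Q = I·t = 4.620 A × 5550.0 s = 25640 C.
n(e⁻) = Q/F = 25640 / 96485 = 0.2658 mol.
2 electrons are transferred per Cl₂ molecule, so n(Cl₂) = 0.2658 / 2 = 0.1329 mol.
V = nRT/P = (0.1329 × 8.314 × 304) / (175 × 10³ Pa) = 0.00192 m³ = 1.92 L.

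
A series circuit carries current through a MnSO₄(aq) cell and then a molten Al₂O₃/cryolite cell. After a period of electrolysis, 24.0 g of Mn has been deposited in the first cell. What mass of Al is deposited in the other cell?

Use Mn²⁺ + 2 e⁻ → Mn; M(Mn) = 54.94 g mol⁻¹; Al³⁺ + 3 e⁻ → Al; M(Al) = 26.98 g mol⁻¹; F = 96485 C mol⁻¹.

n(Mn) = 24.0 / 54.94 = 0.4368 mol.
Since Mn²⁺ + 2 e⁻ → Mn, n(e⁻) passed = 2 × 0.4368 = 0.8737 mol.
Cells in series carry the same charge, so the same 0.8737 mol of electrons passes through cell 2.
Al³⁺ + 3 e⁻ → Al, so n(Al) = 0.8737 / 3 = 0.2912 mol.
m(Al) = 0.2912 × 26.98 = 7.86 g.

7.86 g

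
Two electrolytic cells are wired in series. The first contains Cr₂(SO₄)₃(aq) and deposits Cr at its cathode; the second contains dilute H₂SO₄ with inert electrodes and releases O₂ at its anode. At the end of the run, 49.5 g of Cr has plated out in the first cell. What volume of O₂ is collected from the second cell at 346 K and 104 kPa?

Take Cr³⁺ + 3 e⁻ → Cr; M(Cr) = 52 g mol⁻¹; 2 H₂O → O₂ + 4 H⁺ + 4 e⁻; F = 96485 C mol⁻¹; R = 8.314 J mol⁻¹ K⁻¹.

19.7 L

n(Cr) = 49.5 / 52 = 0.9519 mol, so n(e⁻) = 3 × 0.9519 = 2.856 mol.
The cells are in series, so the same 2.856 mol of electrons passes through the second cell.
2 H₂O → O₂ + 4 H⁺ + 4 e⁻ — 4 mol e⁻ per mol O₂, so n(O₂) = 2.856/4 = 0.7139 mol.
V = nRT/P = (0.7139 × 8.314 × 346) / (104 × 10³) = 0.0197 m³ = 19.7 L.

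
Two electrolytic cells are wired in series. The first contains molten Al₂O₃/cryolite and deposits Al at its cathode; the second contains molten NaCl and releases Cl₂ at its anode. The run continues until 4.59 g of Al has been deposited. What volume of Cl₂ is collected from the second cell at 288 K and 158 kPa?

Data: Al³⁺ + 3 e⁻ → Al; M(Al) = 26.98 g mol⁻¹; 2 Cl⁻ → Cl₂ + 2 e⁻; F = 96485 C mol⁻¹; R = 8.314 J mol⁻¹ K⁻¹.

3.87 L

n(Al) = 4.59 / 26.98 = 0.1701 mol, so n(e⁻) = 3 × 0.1701 = 0.5104 mol.
The cells are in series, so the same 0.5104 mol of electrons passes through the second cell.
2 Cl⁻ → Cl₂ + 2 e⁻ — 2 mol e⁻ per mol Cl₂, so n(Cl₂) = 0.5104/2 = 0.2552 mol.
V = nRT/P = (0.2552 × 8.314 × 288) / (158 × 10³) = 0.00387 m³ = 3.87 L.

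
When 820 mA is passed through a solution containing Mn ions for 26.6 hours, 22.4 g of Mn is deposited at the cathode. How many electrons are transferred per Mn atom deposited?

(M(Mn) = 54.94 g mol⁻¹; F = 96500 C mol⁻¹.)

2

Q = I·t = 0.8200 A × 95760 s = 78520 C, so n(e⁻) = 78520/96500 = 0.8137 mol.
n(Mn) deposited = 22.4 / 54.94 = 0.4077 mol.
Electrons per atom = n(e⁻)/n(Mn) = 0.8137 / 0.4077 = 2.00 ≈ 2, so the ion is Mn²⁺.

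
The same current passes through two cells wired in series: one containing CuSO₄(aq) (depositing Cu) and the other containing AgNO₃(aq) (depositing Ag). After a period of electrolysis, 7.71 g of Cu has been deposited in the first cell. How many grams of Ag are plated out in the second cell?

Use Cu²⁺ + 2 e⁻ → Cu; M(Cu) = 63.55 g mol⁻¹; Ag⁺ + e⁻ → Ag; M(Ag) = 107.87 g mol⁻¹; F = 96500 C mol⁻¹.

n(Cu) = 7.71 / 63.55 = 0.1213 mol.
Since Cu²⁺ + 2 e⁻ → Cu, n(e⁻) passed = 2 × 0.1213 = 0.2426 mol.
Cells in series carry the same charge, so the same 0.2426 mol of electrons passes through cell 2.
Ag⁺ + e⁻ → Ag, so n(Ag) = 0.2426 / 1 = 0.2426 mol.
m(Ag) = 0.2426 × 107.87 = 26.2 g.

26.2 g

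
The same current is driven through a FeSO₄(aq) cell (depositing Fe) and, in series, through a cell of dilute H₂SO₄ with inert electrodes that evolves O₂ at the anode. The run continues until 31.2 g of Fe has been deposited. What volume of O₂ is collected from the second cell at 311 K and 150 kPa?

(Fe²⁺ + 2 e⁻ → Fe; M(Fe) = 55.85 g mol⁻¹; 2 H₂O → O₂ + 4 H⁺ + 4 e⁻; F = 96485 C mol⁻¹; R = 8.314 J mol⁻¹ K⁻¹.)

4.81 L

n(Fe) = 31.2 / 55.85 = 0.5586 mol, so n(e⁻) = 2 × 0.5586 = 1.117 mol.
The cells are in series, so the same 1.117 mol of electrons passes through the second cell.
2 H₂O → O₂ + 4 H⁺ + 4 e⁻ — 4 mol e⁻ per mol O₂, so n(O₂) = 1.117/4 = 0.2793 mol.
V = nRT/P = (0.2793 × 8.314 × 311) / (150 × 10³) = 0.00481 m³ = 4.81 L.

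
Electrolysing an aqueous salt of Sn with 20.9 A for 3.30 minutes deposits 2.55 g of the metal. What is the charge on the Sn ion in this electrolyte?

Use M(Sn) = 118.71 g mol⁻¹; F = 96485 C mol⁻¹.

Q = I·t = 20.90 A × 198.00 s = 4138 C, so n(e⁻) = 4138/96485 = 0.04289 mol.
n(Sn) deposited = 2.55 / 118.71 = 0.02148 mol.
Electrons per atom = n(e⁻)/n(Sn) = 0.04289 / 0.02148 = 2.00 ≈ 2, so the ion is Sn²⁺.

+2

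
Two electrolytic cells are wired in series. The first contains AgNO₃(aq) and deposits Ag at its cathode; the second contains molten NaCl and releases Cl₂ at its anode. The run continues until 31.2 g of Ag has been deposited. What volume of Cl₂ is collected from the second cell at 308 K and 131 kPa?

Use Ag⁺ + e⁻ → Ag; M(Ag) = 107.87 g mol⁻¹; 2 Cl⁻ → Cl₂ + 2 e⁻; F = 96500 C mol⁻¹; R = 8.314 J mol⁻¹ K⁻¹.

n(Ag) = 31.2 / 107.87 = 0.2892 mol, so n(e⁻) = 1 × 0.2892 = 0.2892 mol.
The cells are in series, so the same 0.2892 mol of electrons passes through the second cell.
2 Cl⁻ → Cl₂ + 2 e⁻ — 2 mol e⁻ per mol Cl₂, so n(Cl₂) = 0.2892/2 = 0.1446 mol.
V = nRT/P = (0.1446 × 8.314 × 308) / (131 × 10³) = 0.00283 m³ = 2.83 L.

2.83 L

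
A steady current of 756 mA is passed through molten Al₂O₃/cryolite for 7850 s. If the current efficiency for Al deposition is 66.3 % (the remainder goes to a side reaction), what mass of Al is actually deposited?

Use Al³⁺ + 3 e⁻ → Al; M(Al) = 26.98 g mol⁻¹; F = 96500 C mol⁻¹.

Q = I·t = 0.7560 × 7850.0 = 5935 C.
n(e⁻) = 5935/96500 = 0.06150 mol; theoretically n(Al) = 0.06150/3 = 0.02050 mol, m_theo = 0.5531 g.
At 66.3 % efficiency, m_actual = 0.663 × 0.5531 = 0.367 g.

0.367 g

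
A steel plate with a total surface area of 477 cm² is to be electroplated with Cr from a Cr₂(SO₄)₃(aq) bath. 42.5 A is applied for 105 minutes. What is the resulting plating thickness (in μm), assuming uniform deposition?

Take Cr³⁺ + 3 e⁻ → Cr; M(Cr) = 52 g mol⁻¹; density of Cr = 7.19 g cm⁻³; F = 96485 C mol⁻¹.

140 μm

Q = I·t = 42.50 × 6300.0 = 267800 C; n(e⁻) = 2.775 mol.
n(Cr) = n(e⁻)/3 = 0.9250 mol, so m = 0.9250 × 52 = 48.10 g.
Volume = m/ρ = 48.10 / 7.19 = 6.690 cm³.
Thickness = V/A = 6.690 / 477 = 0.0140 cm = 140 μm.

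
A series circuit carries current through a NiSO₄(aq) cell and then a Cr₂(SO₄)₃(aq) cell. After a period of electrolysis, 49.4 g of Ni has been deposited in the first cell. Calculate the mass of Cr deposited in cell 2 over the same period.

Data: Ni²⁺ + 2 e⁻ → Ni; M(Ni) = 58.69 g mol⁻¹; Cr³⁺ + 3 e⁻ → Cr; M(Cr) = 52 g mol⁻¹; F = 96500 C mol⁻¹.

29.2 g

n(Ni) = 49.4 / 58.69 = 0.8417 mol.
Since Ni²⁺ + 2 e⁻ → Ni, n(e⁻) passed = 2 × 0.8417 = 1.683 mol.
Cells in series carry the same charge, so the same 1.683 mol of electrons passes through cell 2.
Cr³⁺ + 3 e⁻ → Cr, so n(Cr) = 1.683 / 3 = 0.5611 mol.
m(Cr) = 0.5611 × 52 = 29.2 g.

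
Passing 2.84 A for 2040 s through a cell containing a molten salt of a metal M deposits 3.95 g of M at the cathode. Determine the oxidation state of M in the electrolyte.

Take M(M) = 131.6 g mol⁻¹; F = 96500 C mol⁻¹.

Q = I·t = 2.840 A × 2040.0 s = 5794 C, so n(e⁻) = 5794/96500 = 0.06004 mol.
n(M) deposited = 3.95 / 131.6 = 0.03002 mol.
Electrons per atom = n(e⁻)/n(M) = 0.06004 / 0.03002 = 2.00 ≈ 2, so the ion is M²⁺.

+2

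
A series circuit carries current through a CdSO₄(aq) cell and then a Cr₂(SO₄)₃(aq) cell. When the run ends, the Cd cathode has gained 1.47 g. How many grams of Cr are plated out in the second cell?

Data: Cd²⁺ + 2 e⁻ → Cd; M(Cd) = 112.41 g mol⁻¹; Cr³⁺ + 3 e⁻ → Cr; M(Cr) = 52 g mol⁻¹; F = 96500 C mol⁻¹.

0.453 g

n(Cd) = 1.47 / 112.41 = 0.01308 mol.
Since Cd²⁺ + 2 e⁻ → Cd, n(e⁻) passed = 2 × 0.01308 = 0.02615 mol.
Cells in series carry the same charge, so the same 0.02615 mol of electrons passes through cell 2.
Cr³⁺ + 3 e⁻ → Cr, so n(Cr) = 0.02615 / 3 = 0.008718 mol.
m(Cr) = 0.008718 × 52 = 0.453 g.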